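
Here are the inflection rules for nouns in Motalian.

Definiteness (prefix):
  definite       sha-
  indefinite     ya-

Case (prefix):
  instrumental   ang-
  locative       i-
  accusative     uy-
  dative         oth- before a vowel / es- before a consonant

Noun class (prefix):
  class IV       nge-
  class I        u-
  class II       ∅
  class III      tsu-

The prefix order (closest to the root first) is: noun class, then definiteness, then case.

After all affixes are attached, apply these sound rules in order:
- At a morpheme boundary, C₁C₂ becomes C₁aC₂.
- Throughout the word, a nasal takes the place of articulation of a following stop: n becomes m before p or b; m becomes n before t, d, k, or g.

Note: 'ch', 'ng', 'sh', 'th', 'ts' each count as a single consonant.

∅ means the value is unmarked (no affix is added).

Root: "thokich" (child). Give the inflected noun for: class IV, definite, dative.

esashangethokich

Attach noun class class IV nge- → ngethokich.
Attach definiteness definite sha- → shangethokich.
Attach case dative es- (before consonant 'sh') → esshangethokich.
Apply epenthesis: esshangethokich → esashangethokich.
Nasal assimilation: no change.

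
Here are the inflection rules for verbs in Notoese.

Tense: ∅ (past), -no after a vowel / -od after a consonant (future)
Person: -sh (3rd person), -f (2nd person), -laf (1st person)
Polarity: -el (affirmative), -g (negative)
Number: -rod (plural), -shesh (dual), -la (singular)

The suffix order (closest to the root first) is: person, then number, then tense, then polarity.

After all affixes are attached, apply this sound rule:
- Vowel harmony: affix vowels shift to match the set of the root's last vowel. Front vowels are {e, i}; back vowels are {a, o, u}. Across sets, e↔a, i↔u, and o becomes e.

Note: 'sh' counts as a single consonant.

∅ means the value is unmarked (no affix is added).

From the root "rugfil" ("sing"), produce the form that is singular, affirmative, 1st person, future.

Attach person 1st person -laf → rugfillaf.
Attach number singular -la → rugfillafla.
Attach tense future -no (after vowel 'a') → rugfillaflano.
Attach polarity affirmative -el → rugfillaflanoel.
Apply vowel harmony: rugfillaflanoel → rugfillefleneel.

rugfillefleneel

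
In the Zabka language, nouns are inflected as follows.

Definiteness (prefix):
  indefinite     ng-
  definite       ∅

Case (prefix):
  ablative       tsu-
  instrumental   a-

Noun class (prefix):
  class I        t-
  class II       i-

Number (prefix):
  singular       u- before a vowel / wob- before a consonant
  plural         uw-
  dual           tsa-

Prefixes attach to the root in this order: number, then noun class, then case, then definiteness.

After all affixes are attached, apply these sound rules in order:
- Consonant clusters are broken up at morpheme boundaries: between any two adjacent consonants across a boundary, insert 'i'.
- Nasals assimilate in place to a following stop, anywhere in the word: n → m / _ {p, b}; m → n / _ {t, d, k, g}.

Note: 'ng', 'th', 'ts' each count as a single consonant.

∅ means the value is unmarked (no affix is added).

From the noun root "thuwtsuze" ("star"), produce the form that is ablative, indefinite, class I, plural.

ngitsutuwithuwtsuze

Attach number plural uw- → uwthuwtsuze.
Attach noun class class I t- → tuwthuwtsuze.
Attach case ablative tsu- → tsutuwthuwtsuze.
Attach definiteness indefinite ng- → ngtsutuwthuwtsuze.
Apply epenthesis: ngtsutuwthuwtsuze → ngitsutuwithuwtsuze.
Nasal assimilation: no change.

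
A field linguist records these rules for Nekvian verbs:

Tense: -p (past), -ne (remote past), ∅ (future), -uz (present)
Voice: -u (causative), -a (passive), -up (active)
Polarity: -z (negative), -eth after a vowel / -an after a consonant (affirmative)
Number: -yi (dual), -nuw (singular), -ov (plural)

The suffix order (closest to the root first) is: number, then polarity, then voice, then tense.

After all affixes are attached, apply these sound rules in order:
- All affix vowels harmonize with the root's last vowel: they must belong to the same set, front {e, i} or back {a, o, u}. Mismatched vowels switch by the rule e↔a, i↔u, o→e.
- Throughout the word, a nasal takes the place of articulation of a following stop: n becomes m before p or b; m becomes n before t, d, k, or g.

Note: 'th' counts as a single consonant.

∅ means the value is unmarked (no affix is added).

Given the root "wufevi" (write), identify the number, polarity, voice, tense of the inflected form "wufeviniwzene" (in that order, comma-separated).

singular, negative, passive, remote past

Segment: wufevi-nuw-z-a-ne.
number: -nuw → singular.
polarity: -z → negative.
voice: -a → passive.
tense: -ne → remote past.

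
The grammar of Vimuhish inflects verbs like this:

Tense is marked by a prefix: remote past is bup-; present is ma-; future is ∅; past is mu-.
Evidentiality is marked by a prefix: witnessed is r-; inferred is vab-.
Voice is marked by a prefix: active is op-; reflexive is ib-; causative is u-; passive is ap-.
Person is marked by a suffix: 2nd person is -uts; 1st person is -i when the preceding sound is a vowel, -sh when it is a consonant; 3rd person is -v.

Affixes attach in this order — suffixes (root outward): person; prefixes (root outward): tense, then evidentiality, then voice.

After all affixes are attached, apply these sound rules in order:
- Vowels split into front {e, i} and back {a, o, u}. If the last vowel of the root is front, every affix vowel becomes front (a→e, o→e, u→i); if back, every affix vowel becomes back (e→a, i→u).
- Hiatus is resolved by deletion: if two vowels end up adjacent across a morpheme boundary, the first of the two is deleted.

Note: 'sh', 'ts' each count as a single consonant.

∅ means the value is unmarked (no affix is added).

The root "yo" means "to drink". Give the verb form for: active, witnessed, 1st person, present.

oprmayu

Attach tense present ma- → mayo.
Attach evidentiality witnessed r- → rmayo.
Attach person 1st person -i (after vowel 'o') → rmayoi.
Attach voice active op- → oprmayoi.
Apply vowel harmony: oprmayoi → oprmayou.
Apply vowel deletion: oprmayou → oprmayu.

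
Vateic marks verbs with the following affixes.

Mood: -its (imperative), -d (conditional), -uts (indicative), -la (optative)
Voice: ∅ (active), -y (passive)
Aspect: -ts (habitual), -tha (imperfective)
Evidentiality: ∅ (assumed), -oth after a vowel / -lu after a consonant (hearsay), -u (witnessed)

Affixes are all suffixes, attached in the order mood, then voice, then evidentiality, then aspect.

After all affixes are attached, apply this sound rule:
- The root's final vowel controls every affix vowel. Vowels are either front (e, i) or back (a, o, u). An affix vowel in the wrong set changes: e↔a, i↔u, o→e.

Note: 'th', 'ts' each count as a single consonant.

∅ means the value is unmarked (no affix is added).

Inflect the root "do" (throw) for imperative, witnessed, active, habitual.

Attach mood imperative -its → doits.
voice = active: zero marking, form stays doits.
Attach evidentiality witnessed -u → doitsu.
Attach aspect habitual -ts → doitsuts.
Apply vowel harmony: doitsuts → doutsuts.

doutsuts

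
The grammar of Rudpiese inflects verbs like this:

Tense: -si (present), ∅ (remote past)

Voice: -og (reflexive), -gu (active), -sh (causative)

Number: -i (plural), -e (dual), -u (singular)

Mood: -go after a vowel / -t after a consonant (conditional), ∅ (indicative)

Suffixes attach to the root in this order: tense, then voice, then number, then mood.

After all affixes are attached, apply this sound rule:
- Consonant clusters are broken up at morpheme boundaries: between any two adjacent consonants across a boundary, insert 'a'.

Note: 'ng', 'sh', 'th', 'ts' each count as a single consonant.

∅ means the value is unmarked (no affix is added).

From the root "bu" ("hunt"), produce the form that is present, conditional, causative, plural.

Attach tense present -si → busi.
Attach voice causative -sh → busish.
Attach number plural -i → busishi.
Attach mood conditional -go (after vowel 'i') → busishigo.
Epenthesis: no change.

busishigo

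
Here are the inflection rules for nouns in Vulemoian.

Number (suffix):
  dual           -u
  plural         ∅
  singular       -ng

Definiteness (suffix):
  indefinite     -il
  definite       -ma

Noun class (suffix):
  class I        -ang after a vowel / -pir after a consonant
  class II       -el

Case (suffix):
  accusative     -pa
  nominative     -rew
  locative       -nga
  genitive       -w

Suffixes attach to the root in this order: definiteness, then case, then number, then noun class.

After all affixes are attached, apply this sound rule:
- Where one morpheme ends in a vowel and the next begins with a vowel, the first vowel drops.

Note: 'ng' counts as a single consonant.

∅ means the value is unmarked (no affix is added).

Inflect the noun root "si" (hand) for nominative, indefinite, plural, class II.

silrewel

Attach definiteness indefinite -il → siil.
Attach case nominative -rew → siilrew.
number = plural: zero marking, form stays siilrew.
Attach noun class class II -el → siilrewel.
Apply vowel deletion: siilrewel → silrewel.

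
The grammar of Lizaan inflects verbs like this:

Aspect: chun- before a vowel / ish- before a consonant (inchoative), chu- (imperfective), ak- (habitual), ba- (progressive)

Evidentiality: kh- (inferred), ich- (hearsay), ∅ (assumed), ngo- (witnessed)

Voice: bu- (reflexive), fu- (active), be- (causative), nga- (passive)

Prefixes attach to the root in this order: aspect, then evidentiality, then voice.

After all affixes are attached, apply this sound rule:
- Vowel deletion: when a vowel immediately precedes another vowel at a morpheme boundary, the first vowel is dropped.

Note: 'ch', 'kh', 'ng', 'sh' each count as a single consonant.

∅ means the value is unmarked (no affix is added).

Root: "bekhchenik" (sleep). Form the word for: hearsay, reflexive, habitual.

Attach aspect habitual ak- → akbekhchenik.
Attach evidentiality hearsay ich- → ichakbekhchenik.
Attach voice reflexive bu- → buichakbekhchenik.
Apply vowel deletion: buichakbekhchenik → bichakbekhchenik.

bichakbekhchenik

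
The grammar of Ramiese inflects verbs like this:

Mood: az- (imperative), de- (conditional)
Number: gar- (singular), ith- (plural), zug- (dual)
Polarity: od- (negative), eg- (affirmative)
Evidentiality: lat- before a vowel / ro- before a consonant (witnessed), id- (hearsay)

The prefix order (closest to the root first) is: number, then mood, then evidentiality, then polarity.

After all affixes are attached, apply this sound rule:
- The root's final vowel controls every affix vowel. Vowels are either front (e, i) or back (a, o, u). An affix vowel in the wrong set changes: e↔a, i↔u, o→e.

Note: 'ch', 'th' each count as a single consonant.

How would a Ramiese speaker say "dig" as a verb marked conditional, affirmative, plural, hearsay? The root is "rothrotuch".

Attach number plural ith- → ithrothrotuch.
Attach mood conditional de- → deithrothrotuch.
Attach evidentiality hearsay id- → iddeithrothrotuch.
Attach polarity affirmative eg- → egiddeithrothrotuch.
Apply vowel harmony: egiddeithrothrotuch → aguddauthrothrotuch.

aguddauthrothrotuch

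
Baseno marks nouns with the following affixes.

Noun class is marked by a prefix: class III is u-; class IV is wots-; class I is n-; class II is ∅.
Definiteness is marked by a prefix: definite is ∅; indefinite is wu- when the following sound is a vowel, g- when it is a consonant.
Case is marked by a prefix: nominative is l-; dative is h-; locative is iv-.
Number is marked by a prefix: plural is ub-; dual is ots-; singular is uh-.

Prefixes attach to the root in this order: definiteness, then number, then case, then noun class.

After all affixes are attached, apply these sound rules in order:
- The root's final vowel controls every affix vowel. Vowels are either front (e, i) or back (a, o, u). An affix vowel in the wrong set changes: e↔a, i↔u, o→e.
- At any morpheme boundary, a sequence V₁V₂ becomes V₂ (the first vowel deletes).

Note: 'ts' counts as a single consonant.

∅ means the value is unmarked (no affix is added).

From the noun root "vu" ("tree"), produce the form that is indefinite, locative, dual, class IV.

wotsuvotsgvu

Attach definiteness indefinite g- (before consonant 'v') → gvu.
Attach number dual ots- → otsgvu.
Attach case locative iv- → ivotsgvu.
Attach noun class class IV wots- → wotsivotsgvu.
Apply vowel harmony: wotsivotsgvu → wotsuvotsgvu.
Vowel deletion: no change.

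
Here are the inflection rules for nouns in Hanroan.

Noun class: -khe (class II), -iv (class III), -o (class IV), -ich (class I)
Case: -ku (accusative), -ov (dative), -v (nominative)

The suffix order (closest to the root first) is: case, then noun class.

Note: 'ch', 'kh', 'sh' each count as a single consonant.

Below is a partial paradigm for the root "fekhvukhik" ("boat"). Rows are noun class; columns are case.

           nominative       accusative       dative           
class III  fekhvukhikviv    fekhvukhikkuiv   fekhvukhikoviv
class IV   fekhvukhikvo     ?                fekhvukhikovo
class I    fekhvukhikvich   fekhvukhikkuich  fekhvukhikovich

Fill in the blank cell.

fekhvukhikkuo

Attach case accusative -ku → fekhvukhikku.
Attach noun class class IV -o → fekhvukhikkuo.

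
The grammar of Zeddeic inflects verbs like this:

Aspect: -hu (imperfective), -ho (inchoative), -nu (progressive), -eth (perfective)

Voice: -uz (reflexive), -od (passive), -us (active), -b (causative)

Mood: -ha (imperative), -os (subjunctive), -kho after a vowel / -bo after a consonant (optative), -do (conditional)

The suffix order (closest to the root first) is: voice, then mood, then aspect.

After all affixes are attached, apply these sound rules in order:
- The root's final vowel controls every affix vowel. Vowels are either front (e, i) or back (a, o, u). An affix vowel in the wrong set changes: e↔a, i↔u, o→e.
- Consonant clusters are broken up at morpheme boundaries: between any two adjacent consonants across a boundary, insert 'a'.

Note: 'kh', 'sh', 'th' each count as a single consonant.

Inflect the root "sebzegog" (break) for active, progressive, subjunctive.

Attach voice active -us → sebzegogus.
Attach mood subjunctive -os → sebzegogusos.
Attach aspect progressive -nu → sebzegogusosnu.
Vowel harmony: no change.
Apply epenthesis: sebzegogusosnu → sebzegogusosanu.

sebzegogusosanu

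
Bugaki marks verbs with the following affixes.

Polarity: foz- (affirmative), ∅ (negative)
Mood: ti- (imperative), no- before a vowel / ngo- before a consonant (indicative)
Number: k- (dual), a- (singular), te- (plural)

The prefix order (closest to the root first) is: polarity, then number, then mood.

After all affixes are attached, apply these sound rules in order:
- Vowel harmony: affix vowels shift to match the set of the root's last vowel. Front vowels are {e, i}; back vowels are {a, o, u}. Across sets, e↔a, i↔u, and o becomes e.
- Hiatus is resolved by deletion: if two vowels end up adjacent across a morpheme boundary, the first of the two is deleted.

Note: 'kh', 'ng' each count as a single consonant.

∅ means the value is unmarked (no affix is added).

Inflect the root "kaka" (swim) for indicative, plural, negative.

polarity = negative: zero marking, form stays kaka.
Attach number plural te- → tekaka.
Attach mood indicative ngo- (before consonant 't') → ngotekaka.
Apply vowel harmony: ngotekaka → ngotakaka.
Vowel deletion: no change.

ngotakaka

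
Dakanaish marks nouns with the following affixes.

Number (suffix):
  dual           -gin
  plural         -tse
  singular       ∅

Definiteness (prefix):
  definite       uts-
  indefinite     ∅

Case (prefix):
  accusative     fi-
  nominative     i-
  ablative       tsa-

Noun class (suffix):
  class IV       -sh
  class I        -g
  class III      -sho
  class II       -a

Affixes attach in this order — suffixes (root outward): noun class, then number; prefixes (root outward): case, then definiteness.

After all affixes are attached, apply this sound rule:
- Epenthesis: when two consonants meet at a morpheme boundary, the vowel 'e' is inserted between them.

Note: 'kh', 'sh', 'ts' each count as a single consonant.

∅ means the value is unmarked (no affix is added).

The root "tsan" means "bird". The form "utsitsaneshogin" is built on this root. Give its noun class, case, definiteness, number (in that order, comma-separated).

Segment: uts-i-tsan-sho-gin.
noun class: -sho → class III.
case: i- → nominative.
definiteness: uts- → definite.
number: -gin → dual.

class III, nominative, definite, dual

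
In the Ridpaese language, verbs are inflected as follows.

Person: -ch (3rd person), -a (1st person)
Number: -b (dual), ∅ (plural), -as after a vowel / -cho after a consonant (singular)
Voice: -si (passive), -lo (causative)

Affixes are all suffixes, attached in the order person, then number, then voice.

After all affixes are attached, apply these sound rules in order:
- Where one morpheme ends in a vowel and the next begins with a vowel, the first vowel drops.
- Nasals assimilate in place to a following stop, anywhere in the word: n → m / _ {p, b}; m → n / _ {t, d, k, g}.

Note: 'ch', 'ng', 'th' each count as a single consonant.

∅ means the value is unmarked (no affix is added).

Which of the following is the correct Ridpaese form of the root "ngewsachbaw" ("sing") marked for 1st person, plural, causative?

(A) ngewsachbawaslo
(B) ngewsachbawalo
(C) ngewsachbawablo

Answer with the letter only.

B

Attach person 1st person -a → ngewsachbawa.
number = plural: zero marking, form stays ngewsachbawa.
Attach voice causative -lo → ngewsachbawalo.
Vowel deletion: no change.
Nasal assimilation: no change.
So the correct form is ngewsachbawalo, option (B).
(A) ngewsachbawaslo is wrong: it uses singular instead of plural for number.
(C) ngewsachbawablo is wrong: it uses dual instead of plural for number.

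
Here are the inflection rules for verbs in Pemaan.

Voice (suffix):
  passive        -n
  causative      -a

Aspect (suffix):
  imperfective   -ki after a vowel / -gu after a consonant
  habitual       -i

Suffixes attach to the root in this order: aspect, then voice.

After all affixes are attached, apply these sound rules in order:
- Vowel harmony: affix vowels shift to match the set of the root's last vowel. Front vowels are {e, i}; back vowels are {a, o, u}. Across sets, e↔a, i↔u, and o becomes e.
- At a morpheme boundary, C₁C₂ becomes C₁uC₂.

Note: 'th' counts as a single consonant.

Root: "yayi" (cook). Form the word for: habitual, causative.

Attach aspect habitual -i → yayii.
Attach voice causative -a → yayiia.
Apply vowel harmony: yayiia → yayiie.
Epenthesis: no change.

yayiie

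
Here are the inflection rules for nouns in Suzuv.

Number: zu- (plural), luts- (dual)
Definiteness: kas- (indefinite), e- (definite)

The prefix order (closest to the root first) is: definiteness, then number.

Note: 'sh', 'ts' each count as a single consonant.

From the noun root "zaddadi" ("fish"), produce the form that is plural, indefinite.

Attach definiteness indefinite kas- → kaszaddadi.
Attach number plural zu- → zukaszaddadi.

zukaszaddadi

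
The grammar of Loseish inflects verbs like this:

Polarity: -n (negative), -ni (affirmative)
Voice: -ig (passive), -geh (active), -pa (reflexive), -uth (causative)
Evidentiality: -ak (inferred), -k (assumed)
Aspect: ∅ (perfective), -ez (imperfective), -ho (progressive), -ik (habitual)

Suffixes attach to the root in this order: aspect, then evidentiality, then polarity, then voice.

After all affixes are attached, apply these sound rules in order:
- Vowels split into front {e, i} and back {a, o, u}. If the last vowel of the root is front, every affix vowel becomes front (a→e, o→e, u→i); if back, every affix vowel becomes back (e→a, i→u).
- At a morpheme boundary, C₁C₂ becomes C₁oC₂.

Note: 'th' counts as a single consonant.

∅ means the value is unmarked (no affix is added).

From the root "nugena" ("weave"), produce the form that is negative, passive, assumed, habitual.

Attach aspect habitual -ik → nugenaik.
Attach evidentiality assumed -k → nugenaikk.
Attach polarity negative -n → nugenaikkn.
Attach voice passive -ig → nugenaikknig.
Apply vowel harmony: nugenaikknig → nugenaukknug.
Apply epenthesis: nugenaukknug → nugenaukokonug.

nugenaukokonug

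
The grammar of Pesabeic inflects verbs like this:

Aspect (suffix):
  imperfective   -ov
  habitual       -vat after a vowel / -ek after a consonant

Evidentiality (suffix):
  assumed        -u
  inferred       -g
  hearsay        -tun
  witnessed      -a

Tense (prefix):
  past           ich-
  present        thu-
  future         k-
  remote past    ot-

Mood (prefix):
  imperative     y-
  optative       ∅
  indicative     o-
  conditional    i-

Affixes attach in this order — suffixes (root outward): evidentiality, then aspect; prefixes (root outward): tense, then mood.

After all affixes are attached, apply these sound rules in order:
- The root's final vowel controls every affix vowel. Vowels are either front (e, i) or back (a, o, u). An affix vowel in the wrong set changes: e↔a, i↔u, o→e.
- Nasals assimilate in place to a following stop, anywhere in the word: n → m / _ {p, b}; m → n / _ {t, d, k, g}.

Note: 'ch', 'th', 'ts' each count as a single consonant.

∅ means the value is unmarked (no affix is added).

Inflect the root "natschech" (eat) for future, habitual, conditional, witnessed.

Attach evidentiality witnessed -a → natschecha.
Attach tense future k- → knatschecha.
Attach aspect habitual -vat (after vowel 'a') → knatschechavat.
Attach mood conditional i- → iknatschechavat.
Apply vowel harmony: iknatschechavat → iknatschechevet.
Nasal assimilation: no change.

iknatschechevet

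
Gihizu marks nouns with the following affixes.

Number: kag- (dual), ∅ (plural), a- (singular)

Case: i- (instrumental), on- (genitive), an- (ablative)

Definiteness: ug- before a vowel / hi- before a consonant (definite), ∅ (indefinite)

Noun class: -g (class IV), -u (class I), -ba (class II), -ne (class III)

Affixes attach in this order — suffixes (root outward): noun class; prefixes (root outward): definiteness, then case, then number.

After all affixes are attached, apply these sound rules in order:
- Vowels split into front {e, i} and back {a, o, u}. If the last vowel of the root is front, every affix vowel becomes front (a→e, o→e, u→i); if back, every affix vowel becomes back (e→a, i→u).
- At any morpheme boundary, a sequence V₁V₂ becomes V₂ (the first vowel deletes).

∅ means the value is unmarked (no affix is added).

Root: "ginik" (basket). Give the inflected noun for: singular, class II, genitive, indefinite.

definiteness = indefinite: zero marking, form stays ginik.
Attach case genitive on- → onginik.
Attach noun class class II -ba → onginikba.
Attach number singular a- → aonginikba.
Apply vowel harmony: aonginikba → eenginikbe.
Apply vowel deletion: eenginikbe → enginikbe.

enginikbe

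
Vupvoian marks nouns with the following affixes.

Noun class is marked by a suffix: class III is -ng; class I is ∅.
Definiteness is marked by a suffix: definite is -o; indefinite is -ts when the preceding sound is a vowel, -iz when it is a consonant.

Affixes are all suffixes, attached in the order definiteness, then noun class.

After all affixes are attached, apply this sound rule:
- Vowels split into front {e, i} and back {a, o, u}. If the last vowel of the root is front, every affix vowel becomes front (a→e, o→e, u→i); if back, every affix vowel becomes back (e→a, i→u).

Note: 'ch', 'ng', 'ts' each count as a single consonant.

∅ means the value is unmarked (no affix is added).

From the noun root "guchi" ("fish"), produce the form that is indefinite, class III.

guchitsng

Attach definiteness indefinite -ts (after vowel 'i') → guchits.
Attach noun class class III -ng → guchitsng.
Vowel harmony: no change.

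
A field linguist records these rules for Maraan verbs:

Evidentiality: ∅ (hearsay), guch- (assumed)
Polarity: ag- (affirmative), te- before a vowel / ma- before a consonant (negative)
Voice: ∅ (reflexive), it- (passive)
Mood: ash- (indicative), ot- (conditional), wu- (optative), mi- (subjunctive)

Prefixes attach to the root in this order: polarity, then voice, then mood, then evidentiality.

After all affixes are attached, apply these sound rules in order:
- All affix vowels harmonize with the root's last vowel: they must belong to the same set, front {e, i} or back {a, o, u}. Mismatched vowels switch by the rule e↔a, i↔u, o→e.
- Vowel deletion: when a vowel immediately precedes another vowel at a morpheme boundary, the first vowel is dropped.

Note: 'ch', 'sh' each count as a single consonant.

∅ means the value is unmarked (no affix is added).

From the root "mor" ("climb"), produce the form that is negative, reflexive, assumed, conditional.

Attach polarity negative ma- (before consonant 'm') → mamor.
voice = reflexive: zero marking, form stays mamor.
Attach mood conditional ot- → otmamor.
Attach evidentiality assumed guch- → guchotmamor.
Vowel harmony: no change.
Vowel deletion: no change.

guchotmamor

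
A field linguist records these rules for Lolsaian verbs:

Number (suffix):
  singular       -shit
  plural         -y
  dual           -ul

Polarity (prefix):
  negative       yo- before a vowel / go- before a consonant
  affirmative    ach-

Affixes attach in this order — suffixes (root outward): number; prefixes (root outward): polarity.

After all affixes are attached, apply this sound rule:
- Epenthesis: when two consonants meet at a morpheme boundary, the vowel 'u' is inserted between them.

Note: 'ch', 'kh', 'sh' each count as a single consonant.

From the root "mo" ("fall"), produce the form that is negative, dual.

Attach number dual -ul → moul.
Attach polarity negative go- (before consonant 'm') → gomoul.
Epenthesis: no change.

gomoul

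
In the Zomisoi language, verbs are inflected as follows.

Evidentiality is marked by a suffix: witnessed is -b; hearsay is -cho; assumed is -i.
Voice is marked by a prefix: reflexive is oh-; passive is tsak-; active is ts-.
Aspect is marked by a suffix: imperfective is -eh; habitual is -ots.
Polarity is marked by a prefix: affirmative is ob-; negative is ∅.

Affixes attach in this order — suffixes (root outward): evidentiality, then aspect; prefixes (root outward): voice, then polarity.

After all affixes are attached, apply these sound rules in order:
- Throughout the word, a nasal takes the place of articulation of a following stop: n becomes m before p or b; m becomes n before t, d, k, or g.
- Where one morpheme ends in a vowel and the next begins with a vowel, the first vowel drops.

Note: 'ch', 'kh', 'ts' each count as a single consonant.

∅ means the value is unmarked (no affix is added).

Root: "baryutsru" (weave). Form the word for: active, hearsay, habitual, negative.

tsbaryutsruchots

Attach voice active ts- → tsbaryutsru.
Attach evidentiality hearsay -cho → tsbaryutsrucho.
polarity = negative: zero marking, form stays tsbaryutsrucho.
Attach aspect habitual -ots → tsbaryutsruchoots.
Nasal assimilation: no change.
Apply vowel deletion: tsbaryutsruchoots → tsbaryutsruchots.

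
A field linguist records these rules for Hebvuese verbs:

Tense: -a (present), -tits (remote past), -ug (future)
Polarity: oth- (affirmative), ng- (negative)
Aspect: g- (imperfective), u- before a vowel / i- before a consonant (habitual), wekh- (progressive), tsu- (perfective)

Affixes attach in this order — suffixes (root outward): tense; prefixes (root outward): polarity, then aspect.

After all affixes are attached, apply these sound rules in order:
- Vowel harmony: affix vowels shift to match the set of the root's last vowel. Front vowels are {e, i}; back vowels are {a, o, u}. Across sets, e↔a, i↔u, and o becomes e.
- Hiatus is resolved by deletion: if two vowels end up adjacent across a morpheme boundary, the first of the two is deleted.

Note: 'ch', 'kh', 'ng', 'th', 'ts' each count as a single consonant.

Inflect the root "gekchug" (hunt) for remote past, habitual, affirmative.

othgekchugtuts

Attach polarity affirmative oth- → othgekchug.
Attach aspect habitual u- (before vowel 'o') → uothgekchug.
Attach tense remote past -tits → uothgekchugtits.
Apply vowel harmony: uothgekchugtits → uothgekchugtuts.
Apply vowel deletion: uothgekchugtuts → othgekchugtuts.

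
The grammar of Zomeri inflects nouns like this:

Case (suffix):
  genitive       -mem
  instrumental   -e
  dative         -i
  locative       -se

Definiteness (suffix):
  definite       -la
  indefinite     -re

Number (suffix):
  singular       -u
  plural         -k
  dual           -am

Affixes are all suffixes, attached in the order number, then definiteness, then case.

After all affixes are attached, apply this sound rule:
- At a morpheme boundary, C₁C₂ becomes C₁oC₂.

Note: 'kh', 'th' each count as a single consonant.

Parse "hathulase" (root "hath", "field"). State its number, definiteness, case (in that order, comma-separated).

singular, definite, locative

Segment: hath-u-la-se.
number: -u → singular.
definiteness: -la → definite.
case: -se → locative.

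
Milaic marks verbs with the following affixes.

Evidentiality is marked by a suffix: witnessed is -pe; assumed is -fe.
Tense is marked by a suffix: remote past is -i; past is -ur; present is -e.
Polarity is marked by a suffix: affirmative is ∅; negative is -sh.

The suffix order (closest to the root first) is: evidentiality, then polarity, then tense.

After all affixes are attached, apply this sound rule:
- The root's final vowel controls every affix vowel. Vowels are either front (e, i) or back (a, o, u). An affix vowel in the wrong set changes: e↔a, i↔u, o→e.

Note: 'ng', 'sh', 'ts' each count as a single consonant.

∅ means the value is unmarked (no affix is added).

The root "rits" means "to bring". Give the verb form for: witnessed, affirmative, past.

ritspeir

Attach evidentiality witnessed -pe → ritspe.
polarity = affirmative: zero marking, form stays ritspe.
Attach tense past -ur → ritspeur.
Apply vowel harmony: ritspeur → ritspeir.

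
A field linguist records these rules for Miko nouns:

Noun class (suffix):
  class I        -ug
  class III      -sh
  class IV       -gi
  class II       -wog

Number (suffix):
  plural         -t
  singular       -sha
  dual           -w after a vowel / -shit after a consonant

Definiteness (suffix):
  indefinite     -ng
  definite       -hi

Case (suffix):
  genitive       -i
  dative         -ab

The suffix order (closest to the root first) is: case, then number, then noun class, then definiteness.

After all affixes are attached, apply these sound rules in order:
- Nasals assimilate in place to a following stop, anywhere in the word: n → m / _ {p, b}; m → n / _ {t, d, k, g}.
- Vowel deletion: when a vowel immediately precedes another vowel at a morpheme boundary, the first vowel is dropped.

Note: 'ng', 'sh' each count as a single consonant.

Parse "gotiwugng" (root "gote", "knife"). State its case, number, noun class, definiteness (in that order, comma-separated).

Segment: gote-i-w-ug-ng.
case: -i → genitive.
number: -w/shit → dual.
noun class: -ug → class I.
definiteness: -ng → indefinite.

genitive, dual, class I, indefinite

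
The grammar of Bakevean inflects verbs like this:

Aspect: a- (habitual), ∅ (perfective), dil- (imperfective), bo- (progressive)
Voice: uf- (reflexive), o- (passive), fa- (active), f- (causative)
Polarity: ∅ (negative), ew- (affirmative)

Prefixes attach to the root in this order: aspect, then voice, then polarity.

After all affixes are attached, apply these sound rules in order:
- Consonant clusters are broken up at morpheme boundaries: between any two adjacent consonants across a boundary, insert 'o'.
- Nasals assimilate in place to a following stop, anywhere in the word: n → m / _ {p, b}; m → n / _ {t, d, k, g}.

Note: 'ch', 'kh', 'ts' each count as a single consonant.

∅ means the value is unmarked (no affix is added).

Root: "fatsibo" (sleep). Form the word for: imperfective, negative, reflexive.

Attach aspect imperfective dil- → dilfatsibo.
Attach voice reflexive uf- → ufdilfatsibo.
polarity = negative: zero marking, form stays ufdilfatsibo.
Apply epenthesis: ufdilfatsibo → ufodilofatsibo.
Nasal assimilation: no change.

ufodilofatsibo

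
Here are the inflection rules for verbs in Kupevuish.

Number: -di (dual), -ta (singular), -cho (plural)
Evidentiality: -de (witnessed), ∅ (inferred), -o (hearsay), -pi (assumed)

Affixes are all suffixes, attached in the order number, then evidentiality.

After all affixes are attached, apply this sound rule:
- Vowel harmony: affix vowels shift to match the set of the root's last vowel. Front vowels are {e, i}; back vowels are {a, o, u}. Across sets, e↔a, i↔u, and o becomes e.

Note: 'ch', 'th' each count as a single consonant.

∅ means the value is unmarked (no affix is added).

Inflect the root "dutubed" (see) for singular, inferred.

dutubedte

Attach number singular -ta → dutubedta.
evidentiality = inferred: zero marking, form stays dutubedta.
Apply vowel harmony: dutubedta → dutubedte.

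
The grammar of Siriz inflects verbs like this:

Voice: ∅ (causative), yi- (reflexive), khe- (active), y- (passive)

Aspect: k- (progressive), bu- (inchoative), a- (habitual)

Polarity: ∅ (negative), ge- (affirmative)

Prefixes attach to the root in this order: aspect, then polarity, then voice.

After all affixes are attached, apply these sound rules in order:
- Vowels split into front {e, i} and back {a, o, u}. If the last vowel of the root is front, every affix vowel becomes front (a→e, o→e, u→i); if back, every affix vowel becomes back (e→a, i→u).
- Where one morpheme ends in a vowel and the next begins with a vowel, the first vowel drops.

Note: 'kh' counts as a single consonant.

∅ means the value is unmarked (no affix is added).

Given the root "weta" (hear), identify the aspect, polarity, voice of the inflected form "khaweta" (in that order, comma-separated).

Segment: khe-a-weta.
aspect: a- → habitual.
polarity: ∅ → negative.
voice: khe- → active.

habitual, negative, active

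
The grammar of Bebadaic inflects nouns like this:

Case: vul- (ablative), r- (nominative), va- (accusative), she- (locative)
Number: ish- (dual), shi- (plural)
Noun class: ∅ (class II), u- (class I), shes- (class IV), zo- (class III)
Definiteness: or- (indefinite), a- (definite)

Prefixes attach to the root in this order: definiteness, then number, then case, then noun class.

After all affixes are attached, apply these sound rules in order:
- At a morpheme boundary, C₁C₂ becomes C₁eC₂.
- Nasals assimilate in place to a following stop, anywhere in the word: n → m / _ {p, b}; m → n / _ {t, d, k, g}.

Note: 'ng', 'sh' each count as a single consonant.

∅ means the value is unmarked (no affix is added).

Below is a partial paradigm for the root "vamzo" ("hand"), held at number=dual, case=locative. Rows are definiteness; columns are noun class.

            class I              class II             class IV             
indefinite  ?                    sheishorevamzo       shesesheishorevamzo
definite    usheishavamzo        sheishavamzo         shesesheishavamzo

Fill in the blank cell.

Attach definiteness indefinite or- → orvamzo.
Attach number dual ish- → ishorvamzo.
Attach case locative she- → sheishorvamzo.
Attach noun class class I u- → usheishorvamzo.
Apply epenthesis: usheishorvamzo → usheishorevamzo.
Nasal assimilation: no change.

usheishorevamzo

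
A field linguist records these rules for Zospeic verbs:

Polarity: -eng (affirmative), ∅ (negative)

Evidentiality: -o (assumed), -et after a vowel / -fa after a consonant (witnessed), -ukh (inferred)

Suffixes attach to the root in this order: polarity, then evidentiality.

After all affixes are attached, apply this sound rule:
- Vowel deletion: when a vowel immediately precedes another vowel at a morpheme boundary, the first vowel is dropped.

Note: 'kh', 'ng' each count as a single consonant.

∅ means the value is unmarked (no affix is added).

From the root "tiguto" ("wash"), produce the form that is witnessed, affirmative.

tigutengfa

Attach polarity affirmative -eng → tigutoeng.
Attach evidentiality witnessed -fa (after consonant 'ng') → tigutoengfa.
Apply vowel deletion: tigutoengfa → tigutengfa.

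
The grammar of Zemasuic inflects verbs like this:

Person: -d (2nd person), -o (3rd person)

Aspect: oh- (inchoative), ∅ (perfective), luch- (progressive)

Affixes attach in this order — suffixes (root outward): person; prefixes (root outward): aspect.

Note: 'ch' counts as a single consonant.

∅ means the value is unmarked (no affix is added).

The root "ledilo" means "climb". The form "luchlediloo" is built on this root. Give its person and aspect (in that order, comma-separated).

Segment: luch-ledilo-o.
person: -o → 3rd person.
aspect: luch- → progressive.

3rd person, progressive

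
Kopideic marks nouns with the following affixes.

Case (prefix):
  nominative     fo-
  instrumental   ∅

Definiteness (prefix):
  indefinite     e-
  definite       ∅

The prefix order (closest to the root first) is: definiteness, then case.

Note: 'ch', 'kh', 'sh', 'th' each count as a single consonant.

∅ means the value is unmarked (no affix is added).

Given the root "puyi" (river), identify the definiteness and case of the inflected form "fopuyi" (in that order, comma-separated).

definite, nominative

Segment: fo-puyi.
definiteness: ∅ → definite.
case: fo- → nominative.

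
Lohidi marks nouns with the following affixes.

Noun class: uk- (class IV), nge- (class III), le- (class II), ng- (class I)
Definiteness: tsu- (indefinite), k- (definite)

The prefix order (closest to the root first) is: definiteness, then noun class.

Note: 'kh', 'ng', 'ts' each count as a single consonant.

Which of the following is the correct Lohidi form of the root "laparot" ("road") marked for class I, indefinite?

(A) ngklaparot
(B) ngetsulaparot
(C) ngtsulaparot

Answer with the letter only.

Attach definiteness indefinite tsu- → tsulaparot.
Attach noun class class I ng- → ngtsulaparot.
So the correct form is ngtsulaparot, option (C).
(A) ngklaparot is wrong: it uses definite instead of indefinite for definiteness.
(B) ngetsulaparot is wrong: it uses class III instead of class I for noun class.

C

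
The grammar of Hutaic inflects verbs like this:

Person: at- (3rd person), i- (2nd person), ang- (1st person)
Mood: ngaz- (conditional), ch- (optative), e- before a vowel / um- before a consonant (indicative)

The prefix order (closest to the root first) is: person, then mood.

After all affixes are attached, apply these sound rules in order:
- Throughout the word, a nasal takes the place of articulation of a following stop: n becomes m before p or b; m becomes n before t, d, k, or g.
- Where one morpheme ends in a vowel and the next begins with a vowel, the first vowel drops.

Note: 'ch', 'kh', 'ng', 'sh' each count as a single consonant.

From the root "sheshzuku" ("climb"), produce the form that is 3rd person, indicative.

atsheshzuku

Attach person 3rd person at- → atsheshzuku.
Attach mood indicative e- (before vowel 'a') → eatsheshzuku.
Nasal assimilation: no change.
Apply vowel deletion: eatsheshzuku → atsheshzuku.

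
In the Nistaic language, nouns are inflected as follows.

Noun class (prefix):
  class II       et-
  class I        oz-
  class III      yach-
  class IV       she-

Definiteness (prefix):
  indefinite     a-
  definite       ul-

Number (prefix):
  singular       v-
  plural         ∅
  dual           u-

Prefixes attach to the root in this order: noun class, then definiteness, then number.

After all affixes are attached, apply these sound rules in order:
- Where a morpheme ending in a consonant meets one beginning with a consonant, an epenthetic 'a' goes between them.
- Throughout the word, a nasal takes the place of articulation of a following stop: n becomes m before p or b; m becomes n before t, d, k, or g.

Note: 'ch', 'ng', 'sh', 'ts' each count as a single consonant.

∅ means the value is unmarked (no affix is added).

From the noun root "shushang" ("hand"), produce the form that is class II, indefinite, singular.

Attach noun class class II et- → etshushang.
Attach definiteness indefinite a- → aetshushang.
Attach number singular v- → vaetshushang.
Apply epenthesis: vaetshushang → vaetashushang.
Nasal assimilation: no change.

vaetashushang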